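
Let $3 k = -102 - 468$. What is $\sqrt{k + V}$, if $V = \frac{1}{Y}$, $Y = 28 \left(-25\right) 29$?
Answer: $\frac{i \sqrt{782971203}}{2030} \approx 13.784 i$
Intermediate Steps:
$Y = -20300$ ($Y = \left(-700\right) 29 = -20300$)
$k = -190$ ($k = \frac{-102 - 468}{3} = \frac{1}{3} \left(-570\right) = -190$)
$V = - \frac{1}{20300}$ ($V = \frac{1}{-20300} = - \frac{1}{20300} \approx -4.9261 \cdot 10^{-5}$)
$\sqrt{k + V} = \sqrt{-190 - \frac{1}{20300}} = \sqrt{- \frac{3857001}{20300}} = \frac{i \sqrt{782971203}}{2030}$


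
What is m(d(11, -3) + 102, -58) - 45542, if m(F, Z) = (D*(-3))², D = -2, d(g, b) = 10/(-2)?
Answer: -45506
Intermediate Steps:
d(g, b) = -5 (d(g, b) = 10*(-½) = -5)
m(F, Z) = 36 (m(F, Z) = (-2*(-3))² = 6² = 36)
m(d(11, -3) + 102, -58) - 45542 = 36 - 45542 = -45506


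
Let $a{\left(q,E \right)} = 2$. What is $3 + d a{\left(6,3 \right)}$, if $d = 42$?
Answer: $87$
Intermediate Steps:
$3 + d a{\left(6,3 \right)} = 3 + 42 \cdot 2 = 3 + 84 = 87$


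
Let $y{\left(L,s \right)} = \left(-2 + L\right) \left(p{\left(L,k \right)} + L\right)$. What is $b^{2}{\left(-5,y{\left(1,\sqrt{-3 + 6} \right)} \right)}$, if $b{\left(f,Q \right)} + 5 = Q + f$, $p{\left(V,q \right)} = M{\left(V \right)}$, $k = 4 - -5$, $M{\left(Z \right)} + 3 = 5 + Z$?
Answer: $196$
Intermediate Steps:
$M{\left(Z \right)} = 2 + Z$ ($M{\left(Z \right)} = -3 + \left(5 + Z\right) = 2 + Z$)
$k = 9$ ($k = 4 + 5 = 9$)
$p{\left(V,q \right)} = 2 + V$
$y{\left(L,s \right)} = \left(-2 + L\right) \left(2 + 2 L\right)$ ($y{\left(L,s \right)} = \left(-2 + L\right) \left(\left(2 + L\right) + L\right) = \left(-2 + L\right) \left(2 + 2 L\right)$)
$b{\left(f,Q \right)} = -5 + Q + f$ ($b{\left(f,Q \right)} = -5 + \left(Q + f\right) = -5 + Q + f$)
$b^{2}{\left(-5,y{\left(1,\sqrt{-3 + 6} \right)} \right)} = \left(-5 - \left(6 - 2\right) - 5\right)^{2} = \left(-5 - 4 - 5\right)^{2} = \left(-14\right)^{2} = 196$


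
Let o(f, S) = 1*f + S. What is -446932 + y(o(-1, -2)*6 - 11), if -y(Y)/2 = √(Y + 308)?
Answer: -446932 - 6*√31 ≈ -4.4697e+5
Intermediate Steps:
o(f, S) = S + f (o(f, S) = f + S = S + f)
y(Y) = -2*√(308 + Y) (y(Y) = -2*√(Y + 308) = -2*√(308 + Y))
-446932 + y(o(-1, -2)*6 - 11) = -446932 - 2*√(308 + ((-2 - 1)*6 - 11)) = -446932 - 2*√(308 + (-3*6 - 11)) = -446932 - 2*√(308 + (-18 - 11)) = -446932 - 2*√(308 - 29) = -446932 - 6*√31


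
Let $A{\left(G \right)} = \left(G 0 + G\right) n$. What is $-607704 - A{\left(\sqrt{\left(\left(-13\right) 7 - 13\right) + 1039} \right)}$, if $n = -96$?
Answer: $-607704 + 96 \sqrt{935} \approx -6.0477 \cdot 10^{5}$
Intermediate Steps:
$A{\left(G \right)} = - 96 G$ ($A{\left(G \right)} = \left(G 0 + G\right) \left(-96\right) = \left(0 + G\right) \left(-96\right) = G \left(-96\right) = - 96 G$)
$-607704 - A{\left(\sqrt{\left(\left(-13\right) 7 - 13\right) + 1039} \right)} = -607704 - - 96 \sqrt{\left(\left(-13\right) 7 - 13\right) + 1039} = -607704 - - 96 \sqrt{\left(-91 - 13\right) + 1039} = -607704 - - 96 \sqrt{-104 + 1039} = -607704 - - 96 \sqrt{935} = -607704 + 96 \sqrt{935}$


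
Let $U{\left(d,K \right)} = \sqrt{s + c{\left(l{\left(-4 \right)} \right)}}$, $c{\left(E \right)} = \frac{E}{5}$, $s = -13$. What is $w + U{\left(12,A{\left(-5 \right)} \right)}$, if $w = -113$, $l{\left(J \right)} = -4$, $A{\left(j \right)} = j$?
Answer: $-113 + \frac{i \sqrt{345}}{5} \approx -113.0 + 3.7148 i$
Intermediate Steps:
$c{\left(E \right)} = \frac{E}{5}$ ($c{\left(E \right)} = E \frac{1}{5} = \frac{E}{5}$)
$U{\left(d,K \right)} = \frac{i \sqrt{345}}{5}$ ($U{\left(d,K \right)} = \sqrt{-13 + \frac{1}{5} \left(-4\right)} = \sqrt{-13 - \frac{4}{5}} = \sqrt{- \frac{69}{5}} = \frac{i \sqrt{345}}{5}$)
$w + U{\left(12,A{\left(-5 \right)} \right)} = -113 + \frac{i \sqrt{345}}{5}$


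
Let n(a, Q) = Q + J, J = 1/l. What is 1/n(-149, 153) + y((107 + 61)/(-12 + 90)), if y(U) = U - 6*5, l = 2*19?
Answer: -2104536/75595 ≈ -27.840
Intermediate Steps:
l = 38
y(U) = -30 + U (y(U) = U - 30 = -30 + U)
J = 1/38 ≈ 0.026316
n(a, Q) = 1/38 + Q (n(a, Q) = Q + 1/38 = 1/38 + Q)
1/n(-149, 153) + y((107 + 61)/(-12 + 90)) = 1/(1/38 + 153) + (-30 + (107 + 61)/(-12 + 90)) = 1/(5815/38) + (-30 + 168/78) = 38/5815 + (-30 + 168*(1/78)) = 38/5815 + (-30 + 28/13) = 38/5815 - 362/13 = -2104536/75595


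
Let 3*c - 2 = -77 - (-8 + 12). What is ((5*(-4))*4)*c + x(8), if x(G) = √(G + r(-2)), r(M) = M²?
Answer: 6320/3 + 2*√3 ≈ 2110.1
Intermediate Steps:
x(G) = √(4 + G) (x(G) = √(G + (-2)²) = √(G + 4) = √(4 + G))
c = -79/3 (c = ⅔ + (-77 - (-8 + 12))/3 = ⅔ + (-77 - 1*4)/3 = ⅔ + (-77 - 4)/3 = ⅔ + (⅓)*(-81) = ⅔ - 27 = -79/3 ≈ -26.333)
((5*(-4))*4)*c + x(8) = ((5*(-4))*4)*(-79/3) + √(4 + 8) = -20*4*(-79/3) + √12 = -80*(-79/3) + 2*√3 = 6320/3 + 2*√3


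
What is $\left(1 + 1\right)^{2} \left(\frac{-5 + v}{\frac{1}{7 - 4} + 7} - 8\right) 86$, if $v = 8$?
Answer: $- \frac{28724}{11} \approx -2611.3$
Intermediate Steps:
$\left(1 + 1\right)^{2} \left(\frac{-5 + v}{\frac{1}{7 - 4} + 7} - 8\right) 86 = \left(1 + 1\right)^{2} \left(\frac{-5 + 8}{\frac{1}{7 - 4} + 7} - 8\right) 86 = 2^{2} \left(\frac{3}{\frac{1}{3} + 7} - 8\right) 86 = 4 \left(\frac{3}{\frac{1}{3} + 7} - 8\right) 86 = 4 \left(\frac{3}{\frac{22}{3}} - 8\right) 86 = 4 \left(3 \cdot \frac{3}{22} - 8\right) 86 = 4 \left(\frac{9}{22} - 8\right) 86 = 4 \left(- \frac{167}{22}\right) 86 = \left(- \frac{334}{11}\right) 86 = - \frac{28724}{11}$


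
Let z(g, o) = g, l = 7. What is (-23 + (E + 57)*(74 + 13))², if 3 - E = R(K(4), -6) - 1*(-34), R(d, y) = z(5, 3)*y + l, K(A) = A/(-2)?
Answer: 17977600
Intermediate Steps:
K(A) = -A/2 (K(A) = A*(-½) = -A/2)
R(d, y) = 7 + 5*y (R(d, y) = 5*y + 7 = 7 + 5*y)
E = -8 (E = 3 - ((7 + 5*(-6)) - 1*(-34)) = 3 - ((7 - 30) + 34) = 3 - (-23 + 34) = 3 - 1*11 = 3 - 11 = -8)
(-23 + (E + 57)*(74 + 13))² = (-23 + (-8 + 57)*(74 + 13))² = (-23 + 49*87)² = (-23 + 4263)² = 4240² = 17977600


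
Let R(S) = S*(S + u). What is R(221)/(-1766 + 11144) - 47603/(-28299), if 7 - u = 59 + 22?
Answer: 151752283/29487558 ≈ 5.1463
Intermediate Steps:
u = -74 (u = 7 - (59 + 22) = 7 - 1*81 = 7 - 81 = -74)
R(S) = S*(-74 + S) (R(S) = S*(S - 74) = S*(-74 + S))
R(221)/(-1766 + 11144) - 47603/(-28299) = (221*(-74 + 221))/(-1766 + 11144) - 47603/(-28299) = (221*147)/9378 - 47603*(-1/28299) = 32487*(1/9378) + 47603/28299 = 10829/3126 + 47603/28299 = 151752283/29487558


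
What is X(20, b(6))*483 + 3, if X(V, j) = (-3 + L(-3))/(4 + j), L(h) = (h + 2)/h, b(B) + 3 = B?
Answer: -181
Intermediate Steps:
b(B) = -3 + B
L(h) = (2 + h)/h
X(V, j) = -8/(3*(4 + j)) (X(V, j) = (-3 + (2 - 3)/(-3))/(4 + j) = (-3 - ⅓*(-1))/(4 + j) = (-3 + ⅓)/(4 + j) = -8/(3*(4 + j)))
X(20, b(6))*483 + 3 = -8/(12 + 3*(-3 + 6))*483 + 3 = -8/(12 + 3*3)*483 + 3 = -8/(12 + 9)*483 + 3 = -8/21*483 + 3 = -184 + 3 = -181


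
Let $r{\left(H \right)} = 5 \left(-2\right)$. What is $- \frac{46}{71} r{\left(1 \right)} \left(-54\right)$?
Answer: $- \frac{24840}{71} \approx -349.86$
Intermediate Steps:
$r{\left(H \right)} = -10$
$- \frac{46}{71} r{\left(1 \right)} \left(-54\right) = - \frac{46}{71} \left(-10\right) \left(-54\right) = \left(-46\right) \frac{1}{71} \left(-10\right) \left(-54\right) = \left(- \frac{46}{71}\right) \left(-10\right) \left(-54\right) = \frac{460}{71} \left(-54\right) = - \frac{24840}{71}$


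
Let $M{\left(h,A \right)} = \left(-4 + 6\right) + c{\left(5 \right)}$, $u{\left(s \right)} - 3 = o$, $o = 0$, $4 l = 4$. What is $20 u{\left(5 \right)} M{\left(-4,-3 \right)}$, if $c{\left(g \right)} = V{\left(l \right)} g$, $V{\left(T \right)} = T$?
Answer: $420$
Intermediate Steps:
$l = 1$ ($l = \frac{1}{4} \cdot 4 = 1$)
$u{\left(s \right)} = 3$ ($u{\left(s \right)} = 3 + 0 = 3$)
$c{\left(g \right)} = g$ ($c{\left(g \right)} = 1 g = g$)
$M{\left(h,A \right)} = 7$ ($M{\left(h,A \right)} = \left(-4 + 6\right) + 5 = 2 + 5 = 7$)
$20 u{\left(5 \right)} M{\left(-4,-3 \right)} = 20 \cdot 3 \cdot 7 = 60 \cdot 7 = 420$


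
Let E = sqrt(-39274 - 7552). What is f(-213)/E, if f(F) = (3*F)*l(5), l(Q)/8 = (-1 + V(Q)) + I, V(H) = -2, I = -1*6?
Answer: -23004*I*sqrt(46826)/23413 ≈ -212.61*I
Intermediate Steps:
I = -6
l(Q) = -72 (l(Q) = 8*((-1 - 2) - 6) = 8*(-3 - 6) = 8*(-9) = -72)
E = I*sqrt(46826) (E = sqrt(-46826) = I*sqrt(46826) ≈ 216.39*I)
f(F) = -216*F (f(F) = (3*F)*(-72) = -216*F)
f(-213)/E = (-216*(-213))/((I*sqrt(46826))) = 46008*(-I*sqrt(46826)/46826) = -23004*I*sqrt(46826)/23413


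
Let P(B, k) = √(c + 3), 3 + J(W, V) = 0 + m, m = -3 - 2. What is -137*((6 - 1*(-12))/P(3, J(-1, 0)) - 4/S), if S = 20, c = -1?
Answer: 137/5 - 1233*√2 ≈ -1716.3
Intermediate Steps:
m = -5
J(W, V) = -8 (J(W, V) = -3 + (0 - 5) = -3 - 5 = -8)
P(B, k) = √2 (P(B, k) = √(-1 + 3) = √2)
-137*((6 - 1*(-12))/P(3, J(-1, 0)) - 4/S) = -137*((6 - 1*(-12))/(√2) - 4/20) = -137*((6 + 12)*(√2/2) - 4*1/20) = -137*(18*(√2/2) - ⅕) = -137*(9*√2 - ⅕) = -137*(-⅕ + 9*√2) = 137/5 - 1233*√2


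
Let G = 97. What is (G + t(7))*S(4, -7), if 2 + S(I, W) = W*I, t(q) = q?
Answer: -3120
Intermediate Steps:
S(I, W) = -2 + I*W (S(I, W) = -2 + W*I = -2 + I*W)
(G + t(7))*S(4, -7) = (97 + 7)*(-2 + 4*(-7)) = 104*(-2 - 28) = 104*(-30) = -3120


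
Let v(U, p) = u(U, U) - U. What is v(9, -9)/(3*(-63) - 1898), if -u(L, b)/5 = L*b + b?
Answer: 459/2087 ≈ 0.21993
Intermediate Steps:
u(L, b) = -5*b - 5*L*b (u(L, b) = -5*(L*b + b) = -5*(b + L*b) = -5*b - 5*L*b)
v(U, p) = -U - 5*U*(1 + U) (v(U, p) = -5*U*(1 + U) - U = -U - 5*U*(1 + U))
v(9, -9)/(3*(-63) - 1898) = (9*(-6 - 5*9))/(3*(-63) - 1898) = (9*(-6 - 45))/(-189 - 1898) = (9*(-51))/(-2087) = -1/2087*(-459) = 459/2087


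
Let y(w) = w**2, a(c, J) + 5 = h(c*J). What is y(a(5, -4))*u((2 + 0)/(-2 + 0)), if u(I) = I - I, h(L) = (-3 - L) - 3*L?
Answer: 0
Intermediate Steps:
h(L) = -3 - 4*L
u(I) = 0
a(c, J) = -8 - 4*J*c (a(c, J) = -5 + (-3 - 4*c*J) = -5 + (-3 - 4*J*c) = -8 - 4*J*c)
y(a(5, -4))*u((2 + 0)/(-2 + 0)) = (-8 - 4*(-4)*5)**2*0 = (-8 + 80)**2*0 = 72**2*0 = 5184*0 = 0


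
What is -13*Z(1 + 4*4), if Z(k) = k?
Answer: -221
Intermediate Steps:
-13*Z(1 + 4*4) = -13*(1 + 4*4) = -13*(1 + 16) = -13*17 = -221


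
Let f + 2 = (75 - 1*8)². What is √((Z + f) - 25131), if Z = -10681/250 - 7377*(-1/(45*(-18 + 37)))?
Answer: I*√167957834190/2850 ≈ 143.8*I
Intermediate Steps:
Z = -485867/14250 (Z = -10681*1/250 - 7377/((-45*19)) = -10681/250 - 7377/(-855) = -10681/250 - 7377*(-1/855) = -10681/250 + 2459/285 = -485867/14250 ≈ -34.096)
f = 4487 (f = -2 + (75 - 1*8)² = -2 + (75 - 8)² = -2 + 67² = -2 + 4489 = 4487)
√((Z + f) - 25131) = √((-485867/14250 + 4487) - 25131) = √(63453883/14250 - 25131) = √(-294662867/14250) = I*√167957834190/2850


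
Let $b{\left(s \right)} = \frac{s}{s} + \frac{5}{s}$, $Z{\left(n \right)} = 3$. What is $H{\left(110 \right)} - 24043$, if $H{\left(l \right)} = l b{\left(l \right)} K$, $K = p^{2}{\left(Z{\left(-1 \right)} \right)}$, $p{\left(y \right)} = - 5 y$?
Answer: $1832$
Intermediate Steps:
$K = 225$ ($K = \left(\left(-5\right) 3\right)^{2} = \left(-15\right)^{2} = 225$)
$b{\left(s \right)} = 1 + \frac{5}{s}$
$H{\left(l \right)} = 1125 + 225 l$ ($H{\left(l \right)} = l \frac{5 + l}{l} 225 = \left(5 + l\right) 225 = 1125 + 225 l$)
$H{\left(110 \right)} - 24043 = \left(1125 + 225 \cdot 110\right) - 24043 = \left(1125 + 24750\right) - 24043 = 25875 - 24043 = 1832$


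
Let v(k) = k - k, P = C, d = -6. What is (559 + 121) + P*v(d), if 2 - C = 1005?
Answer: 680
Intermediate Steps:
C = -1003 (C = 2 - 1*1005 = 2 - 1005 = -1003)
P = -1003
v(k) = 0
(559 + 121) + P*v(d) = (559 + 121) - 1003*0 = 680 + 0 = 680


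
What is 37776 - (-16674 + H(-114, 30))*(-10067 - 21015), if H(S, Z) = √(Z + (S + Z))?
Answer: -518223492 + 93246*I*√6 ≈ -5.1822e+8 + 2.2841e+5*I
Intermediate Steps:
H(S, Z) = √(S + 2*Z)
37776 - (-16674 + H(-114, 30))*(-10067 - 21015) = 37776 - (-16674 + √(-114 + 2*30))*(-10067 - 21015) = 37776 - (-16674 + √(-114 + 60))*(-31082) = 37776 - (-16674 + √(-54))*(-31082) = 37776 - (-16674 + 3*I*√6)*(-31082) = 37776 - (518261268 - 93246*I*√6) = 37776 + (-518261268 + 93246*I*√6) = -518223492 + 93246*I*√6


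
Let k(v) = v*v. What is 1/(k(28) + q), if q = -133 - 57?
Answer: 1/594 ≈ 0.0016835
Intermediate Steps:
k(v) = v**2
q = -190
1/(k(28) + q) = 1/(28**2 - 190) = 1/(784 - 190) = 1/594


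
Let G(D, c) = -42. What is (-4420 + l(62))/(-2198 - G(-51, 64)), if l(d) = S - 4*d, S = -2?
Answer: 2335/1078 ≈ 2.1660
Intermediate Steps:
l(d) = -2 - 4*d
(-4420 + l(62))/(-2198 - G(-51, 64)) = (-4420 + (-2 - 4*62))/(-2198 - 1*(-42)) = (-4420 + (-2 - 248))/(-2198 + 42) = (-4420 - 250)/(-2156) = -4670*(-1/2156) = 2335/1078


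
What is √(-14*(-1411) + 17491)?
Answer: √37245 ≈ 192.99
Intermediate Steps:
√(-14*(-1411) + 17491) = √(19754 + 17491) = √37245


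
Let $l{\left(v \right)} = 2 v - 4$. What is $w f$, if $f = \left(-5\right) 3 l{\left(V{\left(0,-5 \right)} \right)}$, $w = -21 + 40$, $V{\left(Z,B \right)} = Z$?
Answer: $1140$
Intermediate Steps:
$w = 19$
$l{\left(v \right)} = -4 + 2 v$
$f = 60$ ($f = \left(-5\right) 3 \left(-4 + 2 \cdot 0\right) = - 15 \left(-4 + 0\right) = \left(-15\right) \left(-4\right) = 60$)
$w f = 19 \cdot 60 = 1140$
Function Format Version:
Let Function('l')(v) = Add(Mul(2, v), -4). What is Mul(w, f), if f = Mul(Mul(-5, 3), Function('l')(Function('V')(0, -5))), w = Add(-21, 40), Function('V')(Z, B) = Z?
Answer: 1140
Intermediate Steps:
w = 19
Function('l')(v) = Add(-4, Mul(2, v))
f = 60 (f = Mul(Mul(-5, 3), Add(-4, Mul(2, 0))) = Mul(-15, Add(-4, 0)) = Mul(-15, -4) = 60)
Mul(w, f) = Mul(19, 60) = 1140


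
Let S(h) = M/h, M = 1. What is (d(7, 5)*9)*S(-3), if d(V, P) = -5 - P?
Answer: 30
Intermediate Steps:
S(h) = 1/h
(d(7, 5)*9)*S(-3) = ((-5 - 1*5)*9)/(-3) = ((-5 - 5)*9)*(-⅓) = -10*9*(-⅓) = -90*(-⅓) = 30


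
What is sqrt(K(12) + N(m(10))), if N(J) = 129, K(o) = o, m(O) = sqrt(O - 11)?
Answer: sqrt(141) ≈ 11.874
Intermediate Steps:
m(O) = sqrt(-11 + O)
sqrt(K(12) + N(m(10))) = sqrt(12 + 129) = sqrt(141)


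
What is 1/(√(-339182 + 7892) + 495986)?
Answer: 247993/123001221743 - 9*I*√4090/246002443486 ≈ 2.0162e-6 - 2.3397e-9*I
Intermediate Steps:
1/(√(-339182 + 7892) + 495986) = 1/(√(-331290) + 495986) = 1/(9*I*√4090 + 495986) = 1/(495986 + 9*I*√4090)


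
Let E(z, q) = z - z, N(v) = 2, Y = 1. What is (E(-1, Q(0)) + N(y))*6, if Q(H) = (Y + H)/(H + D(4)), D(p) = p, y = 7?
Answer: 12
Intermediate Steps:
Q(H) = (1 + H)/(4 + H) (Q(H) = (1 + H)/(H + 4) = (1 + H)/(4 + H))
E(z, q) = 0
(E(-1, Q(0)) + N(y))*6 = (0 + 2)*6 = 2*6 = 12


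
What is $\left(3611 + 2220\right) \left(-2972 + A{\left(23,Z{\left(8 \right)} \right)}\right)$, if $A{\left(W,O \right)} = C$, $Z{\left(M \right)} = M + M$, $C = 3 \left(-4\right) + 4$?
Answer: $-17376380$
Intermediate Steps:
$C = -8$ ($C = -12 + 4 = -8$)
$Z{\left(M \right)} = 2 M$
$A{\left(W,O \right)} = -8$
$\left(3611 + 2220\right) \left(-2972 + A{\left(23,Z{\left(8 \right)} \right)}\right) = \left(3611 + 2220\right) \left(-2972 - 8\right) = 5831 \left(-2980\right) = -17376380$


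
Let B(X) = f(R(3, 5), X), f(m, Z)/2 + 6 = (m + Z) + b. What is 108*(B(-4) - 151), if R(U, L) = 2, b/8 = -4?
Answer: -24948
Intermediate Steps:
b = -32 (b = 8*(-4) = -32)
f(m, Z) = -76 + 2*Z + 2*m (f(m, Z) = -12 + 2*((m + Z) - 32) = -12 + 2*((Z + m) - 32) = -12 + 2*(-32 + Z + m) = -12 + (-64 + 2*Z + 2*m) = -76 + 2*Z + 2*m)
B(X) = -72 + 2*X (B(X) = -76 + 2*X + 2*2 = -76 + 2*X + 4 = -72 + 2*X)
108*(B(-4) - 151) = 108*((-72 + 2*(-4)) - 151) = 108*((-72 - 8) - 151) = 108*(-80 - 151) = 108*(-231) = -24948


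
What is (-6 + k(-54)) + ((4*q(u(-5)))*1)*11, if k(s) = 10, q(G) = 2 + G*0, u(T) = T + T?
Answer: 92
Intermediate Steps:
u(T) = 2*T
q(G) = 2 (q(G) = 2 + 0 = 2)
(-6 + k(-54)) + ((4*q(u(-5)))*1)*11 = (-6 + 10) + ((4*2)*1)*11 = 4 + (8*1)*11 = 4 + 8*11 = 4 + 88 = 92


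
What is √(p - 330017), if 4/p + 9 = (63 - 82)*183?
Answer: I*√1002607820319/1743 ≈ 574.47*I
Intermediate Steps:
p = -2/1743 (p = 4/(-9 + (63 - 82)*183) = 4/(-9 - 19*183) = 4/(-9 - 3477) = 4/(-3486) = 4*(-1/3486) = -2/1743 ≈ -0.0011474)
√(p - 330017) = √(-2/1743 - 330017) = √(-575219633/1743) = I*√1002607820319/1743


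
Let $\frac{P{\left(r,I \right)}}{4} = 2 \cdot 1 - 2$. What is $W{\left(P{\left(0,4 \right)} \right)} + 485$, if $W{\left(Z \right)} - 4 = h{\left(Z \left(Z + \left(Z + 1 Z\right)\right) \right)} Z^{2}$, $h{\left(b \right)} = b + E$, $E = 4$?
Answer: $489$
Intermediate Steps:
$h{\left(b \right)} = 4 + b$ ($h{\left(b \right)} = b + 4 = 4 + b$)
$P{\left(r,I \right)} = 0$ ($P{\left(r,I \right)} = 4 \left(2 \cdot 1 - 2\right) = 4 \left(2 - 2\right) = 4 \cdot 0 = 0$)
$W{\left(Z \right)} = 4 + Z^{2} \left(4 + 3 Z^{2}\right)$ ($W{\left(Z \right)} = 4 + \left(4 + Z \left(Z + \left(Z + 1 Z\right)\right)\right) Z^{2} = 4 + \left(4 + Z \left(Z + \left(Z + Z\right)\right)\right) Z^{2} = 4 + \left(4 + Z \left(Z + 2 Z\right)\right) Z^{2} = 4 + \left(4 + Z 3 Z\right) Z^{2} = 4 + \left(4 + 3 Z^{2}\right) Z^{2} = 4 + Z^{2} \left(4 + 3 Z^{2}\right)$)
$W{\left(P{\left(0,4 \right)} \right)} + 485 = \left(4 + 0^{2} \left(4 + 3 \cdot 0^{2}\right)\right) + 485 = \left(4 + 0 \left(4 + 3 \cdot 0\right)\right) + 485 = \left(4 + 0 \left(4 + 0\right)\right) + 485 = \left(4 + 0 \cdot 4\right) + 485 = \left(4 + 0\right) + 485 = 4 + 485 = 489$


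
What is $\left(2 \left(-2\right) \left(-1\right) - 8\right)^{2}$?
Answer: $16$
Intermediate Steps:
$\left(2 \left(-2\right) \left(-1\right) - 8\right)^{2} = \left(\left(-4\right) \left(-1\right) - 8\right)^{2} = \left(4 - 8\right)^{2} = \left(-4\right)^{2} = 16$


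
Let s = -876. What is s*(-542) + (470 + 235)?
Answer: 475497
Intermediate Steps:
s*(-542) + (470 + 235) = -876*(-542) + (470 + 235) = 474792 + 705 = 475497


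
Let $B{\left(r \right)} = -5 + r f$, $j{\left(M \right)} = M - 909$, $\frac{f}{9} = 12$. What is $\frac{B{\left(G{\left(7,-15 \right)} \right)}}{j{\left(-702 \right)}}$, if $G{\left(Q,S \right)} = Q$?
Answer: $- \frac{751}{1611} \approx -0.46617$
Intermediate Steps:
$f = 108$ ($f = 9 \cdot 12 = 108$)
$j{\left(M \right)} = -909 + M$
$B{\left(r \right)} = -5 + 108 r$ ($B{\left(r \right)} = -5 + r 108 = -5 + 108 r$)
$\frac{B{\left(G{\left(7,-15 \right)} \right)}}{j{\left(-702 \right)}} = \frac{-5 + 108 \cdot 7}{-909 - 702} = \frac{-5 + 756}{-1611} = 751 \left(- \frac{1}{1611}\right) = - \frac{751}{1611}$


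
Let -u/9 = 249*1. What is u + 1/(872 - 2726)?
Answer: -4154815/1854 ≈ -2241.0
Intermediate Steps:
u = -2241 ≈ -2241.0
u + 1/(872 - 2726) = -2241 + 1/(872 - 2726) = -2241 + 1/(-1854) = -2241 - 1/1854 = -4154815/1854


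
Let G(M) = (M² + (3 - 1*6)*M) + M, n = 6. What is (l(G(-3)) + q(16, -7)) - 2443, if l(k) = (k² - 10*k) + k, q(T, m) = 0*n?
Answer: -2353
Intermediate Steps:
q(T, m) = 0 (q(T, m) = 0*6 = 0)
G(M) = M² - 2*M (G(M) = (M² + (3 - 6)*M) + M = (M² - 3*M) + M = M² - 2*M)
l(k) = k² - 9*k
(l(G(-3)) + q(16, -7)) - 2443 = ((-3*(-2 - 3))*(-9 - 3*(-2 - 3)) + 0) - 2443 = ((-3*(-5))*(-9 - 3*(-5)) + 0) - 2443 = (15*(-9 + 15) + 0) - 2443 = (15*6 + 0) - 2443 = (90 + 0) - 2443 = 90 - 2443 = -2353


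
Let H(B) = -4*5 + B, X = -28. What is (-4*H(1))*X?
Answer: -2128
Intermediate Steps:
H(B) = -20 + B
(-4*H(1))*X = -4*(-20 + 1)*(-28) = -4*(-19)*(-28) = 76*(-28) = -2128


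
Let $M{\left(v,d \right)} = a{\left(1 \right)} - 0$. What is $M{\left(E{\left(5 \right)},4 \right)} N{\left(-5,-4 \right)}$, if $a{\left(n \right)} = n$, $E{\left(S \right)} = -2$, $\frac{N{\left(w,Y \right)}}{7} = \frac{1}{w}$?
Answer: $- \frac{7}{5} \approx -1.4$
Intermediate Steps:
$N{\left(w,Y \right)} = \frac{7}{w}$
$M{\left(v,d \right)} = 1$ ($M{\left(v,d \right)} = 1 - 0 = 1 + 0 = 1$)
$M{\left(E{\left(5 \right)},4 \right)} N{\left(-5,-4 \right)} = 1 \frac{7}{-5} = 1 \cdot 7 \left(- \frac{1}{5}\right) = 1 \left(- \frac{7}{5}\right) = - \frac{7}{5}$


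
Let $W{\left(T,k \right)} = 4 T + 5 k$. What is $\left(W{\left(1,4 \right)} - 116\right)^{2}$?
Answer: $8464$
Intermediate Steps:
$\left(W{\left(1,4 \right)} - 116\right)^{2} = \left(\left(4 \cdot 1 + 5 \cdot 4\right) - 116\right)^{2} = \left(\left(4 + 20\right) - 116\right)^{2} = \left(24 - 116\right)^{2} = \left(-92\right)^{2} = 8464$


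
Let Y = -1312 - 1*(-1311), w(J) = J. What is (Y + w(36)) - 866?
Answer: -831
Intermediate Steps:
Y = -1 (Y = -1312 + 1311 = -1)
(Y + w(36)) - 866 = (-1 + 36) - 866 = 35 - 866 = -831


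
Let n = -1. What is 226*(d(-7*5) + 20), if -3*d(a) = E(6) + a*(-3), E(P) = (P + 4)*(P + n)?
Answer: -21470/3 ≈ -7156.7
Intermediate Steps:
E(P) = (-1 + P)*(4 + P) (E(P) = (P + 4)*(P - 1) = (4 + P)*(-1 + P) = (-1 + P)*(4 + P))
d(a) = -50/3 + a (d(a) = -((-4 + 6**2 + 3*6) + a*(-3))/3 = -((-4 + 36 + 18) - 3*a)/3 = -(50 - 3*a)/3 = -50/3 + a)
226*(d(-7*5) + 20) = 226*((-50/3 - 7*5) + 20) = 226*((-50/3 - 35) + 20) = 226*(-155/3 + 20) = 226*(-95/3) = -21470/3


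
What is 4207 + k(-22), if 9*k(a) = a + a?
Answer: 37819/9 ≈ 4202.1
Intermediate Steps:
k(a) = 2*a/9 (k(a) = (a + a)/9 = (2*a)/9 = 2*a/9)
4207 + k(-22) = 4207 + (2/9)*(-22) = 4207 - 44/9 = 37819/9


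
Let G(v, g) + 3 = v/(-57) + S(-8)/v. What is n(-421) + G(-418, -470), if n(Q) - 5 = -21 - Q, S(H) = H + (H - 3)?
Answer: 27019/66 ≈ 409.38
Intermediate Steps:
S(H) = -3 + 2*H (S(H) = H + (-3 + H) = -3 + 2*H)
G(v, g) = -3 - 19/v - v/57 (G(v, g) = -3 + (v/(-57) + (-3 + 2*(-8))/v) = -3 + (v*(-1/57) + (-3 - 16)/v) = -3 + (-v/57 - 19/v) = -3 + (-19/v - v/57) = -3 - 19/v - v/57)
n(Q) = -16 - Q (n(Q) = 5 + (-21 - Q) = -16 - Q)
n(-421) + G(-418, -470) = (-16 - 1*(-421)) + (-3 - 19/(-418) - 1/57*(-418)) = (-16 + 421) + (-3 - 19*(-1/418) + 22/3) = 405 + (-3 + 1/22 + 22/3) = 405 + 289/66 = 27019/66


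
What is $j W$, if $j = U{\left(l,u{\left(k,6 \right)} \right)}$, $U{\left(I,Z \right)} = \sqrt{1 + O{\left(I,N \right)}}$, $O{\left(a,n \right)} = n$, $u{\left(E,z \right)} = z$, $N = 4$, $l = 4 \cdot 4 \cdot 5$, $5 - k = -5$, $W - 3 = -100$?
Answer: $- 97 \sqrt{5} \approx -216.9$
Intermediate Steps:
$W = -97$ ($W = 3 - 100 = -97$)
$k = 10$ ($k = 5 - -5 = 5 + 5 = 10$)
$l = 80$ ($l = 16 \cdot 5 = 80$)
$U{\left(I,Z \right)} = \sqrt{5}$ ($U{\left(I,Z \right)} = \sqrt{1 + 4} = \sqrt{5}$)
$j = \sqrt{5} \approx 2.2361$
$j W = \sqrt{5} \left(-97\right) = - 97 \sqrt{5}$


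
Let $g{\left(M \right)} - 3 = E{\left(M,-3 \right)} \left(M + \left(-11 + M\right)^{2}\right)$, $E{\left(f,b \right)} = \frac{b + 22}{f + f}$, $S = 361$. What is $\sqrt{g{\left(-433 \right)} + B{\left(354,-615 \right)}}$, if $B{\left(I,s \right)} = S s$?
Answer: $\frac{i \sqrt{169735782634}}{866} \approx 475.74 i$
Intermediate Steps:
$B{\left(I,s \right)} = 361 s$
$E{\left(f,b \right)} = \frac{22 + b}{2 f}$
$g{\left(M \right)} = 3 + \frac{19 \left(M + \left(-11 + M\right)^{2}\right)}{2 M}$ ($g{\left(M \right)} = 3 + \frac{22 - 3}{2 M} \left(M + \left(-11 + M\right)^{2}\right) = 3 + \frac{1}{2} \frac{1}{M} 19 \left(M + \left(-11 + M\right)^{2}\right) = 3 + \frac{19}{2 M} \left(M + \left(-11 + M\right)^{2}\right) = 3 + \frac{19 \left(M + \left(-11 + M\right)^{2}\right)}{2 M}$)
$\sqrt{g{\left(-433 \right)} + B{\left(354,-615 \right)}} = \sqrt{\frac{19 \left(-11 - 433\right)^{2} + 25 \left(-433\right)}{2 \left(-433\right)} + 361 \left(-615\right)} = \sqrt{\frac{1}{2} \left(- \frac{1}{433}\right) \left(19 \left(-444\right)^{2} - 10825\right) - 222015} = \sqrt{\frac{1}{2} \left(- \frac{1}{433}\right) \left(19 \cdot 197136 - 10825\right) - 222015} = \sqrt{\frac{1}{2} \left(- \frac{1}{433}\right) \left(3745584 - 10825\right) - 222015} = \sqrt{\frac{1}{2} \left(- \frac{1}{433}\right) 3734759 - 222015} = \sqrt{- \frac{3734759}{866} - 222015} = \sqrt{- \frac{195999749}{866}} = \frac{i \sqrt{169735782634}}{866}$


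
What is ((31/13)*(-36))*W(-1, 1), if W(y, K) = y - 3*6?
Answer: 21204/13 ≈ 1631.1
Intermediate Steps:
W(y, K) = -18 + y (W(y, K) = y - 18 = -18 + y)
((31/13)*(-36))*W(-1, 1) = ((31/13)*(-36))*(-18 - 1) = ((31*(1/13))*(-36))*(-19) = ((31/13)*(-36))*(-19) = -1116/13*(-19) = 21204/13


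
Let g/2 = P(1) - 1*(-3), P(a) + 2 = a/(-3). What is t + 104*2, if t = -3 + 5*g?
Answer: 635/3 ≈ 211.67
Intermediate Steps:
P(a) = -2 - a/3 (P(a) = -2 + a/(-3) = -2 + a*(-⅓) = -2 - a/3)
g = 4/3 (g = 2*((-2 - ⅓*1) - 1*(-3)) = 2*((-2 - ⅓) + 3) = 2*(-7/3 + 3) = 2*(⅔) = 4/3 ≈ 1.3333)
t = 11/3 (t = -3 + 5*(4/3) = -3 + 20/3 = 11/3 ≈ 3.6667)
t + 104*2 = 11/3 + 104*2 = 11/3 + 208 = 635/3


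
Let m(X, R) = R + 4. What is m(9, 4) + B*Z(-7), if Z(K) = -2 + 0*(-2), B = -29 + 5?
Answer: 56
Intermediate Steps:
m(X, R) = 4 + R
B = -24
Z(K) = -2 (Z(K) = -2 + 0 = -2)
m(9, 4) + B*Z(-7) = (4 + 4) - 24*(-2) = 8 + 48 = 56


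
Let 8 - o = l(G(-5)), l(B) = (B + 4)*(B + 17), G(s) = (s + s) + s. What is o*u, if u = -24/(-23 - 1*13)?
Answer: 20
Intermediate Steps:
G(s) = 3*s (G(s) = 2*s + s = 3*s)
u = 2/3 (u = -24/(-23 - 13) = -24/(-36) = -24*(-1/36) = 2/3 ≈ 0.66667)
l(B) = (4 + B)*(17 + B)
o = 30 (o = 8 - (68 + (3*(-5))**2 + 21*(3*(-5))) = 8 - (68 + (-15)**2 + 21*(-15)) = 8 - (68 + 225 - 315) = 8 - 1*(-22) = 8 + 22 = 30)
o*u = 30*(2/3) = 20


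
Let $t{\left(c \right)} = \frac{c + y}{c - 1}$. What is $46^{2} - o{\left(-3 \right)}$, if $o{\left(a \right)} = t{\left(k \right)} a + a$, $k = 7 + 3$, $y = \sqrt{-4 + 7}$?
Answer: $\frac{6367}{3} + \frac{\sqrt{3}}{3} \approx 2122.9$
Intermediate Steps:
$y = \sqrt{3} \approx 1.732$
$k = 10$
$t{\left(c \right)} = \frac{c + \sqrt{3}}{-1 + c}$ ($t{\left(c \right)} = \frac{c + \sqrt{3}}{c - 1} = \frac{c + \sqrt{3}}{-1 + c}$)
$o{\left(a \right)} = a + a \left(\frac{10}{9} + \frac{\sqrt{3}}{9}\right)$ ($o{\left(a \right)} = \frac{10 + \sqrt{3}}{-1 + 10} a + a = \frac{10 + \sqrt{3}}{9} a + a = \left(\frac{10}{9} + \frac{\sqrt{3}}{9}\right) a + a = a \left(\frac{10}{9} + \frac{\sqrt{3}}{9}\right) + a = a + a \left(\frac{10}{9} + \frac{\sqrt{3}}{9}\right)$)
$46^{2} - o{\left(-3 \right)} = 46^{2} - \frac{1}{9} \left(-3\right) \left(19 + \sqrt{3}\right) = 2116 - \left(- \frac{19}{3} - \frac{\sqrt{3}}{3}\right) = 2116 + \left(\frac{19}{3} + \frac{\sqrt{3}}{3}\right) = \frac{6367}{3} + \frac{\sqrt{3}}{3}$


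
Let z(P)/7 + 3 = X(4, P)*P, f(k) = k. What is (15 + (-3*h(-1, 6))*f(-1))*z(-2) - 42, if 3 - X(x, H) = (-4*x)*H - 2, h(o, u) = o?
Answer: 4242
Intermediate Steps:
X(x, H) = 5 + 4*H*x (X(x, H) = 3 - ((-4*x)*H - 2) = 3 - (-4*H*x - 2) = 3 - (-2 - 4*H*x) = 3 + (2 + 4*H*x) = 5 + 4*H*x)
z(P) = -21 + 7*P*(5 + 16*P) (z(P) = -21 + 7*((5 + 4*P*4)*P) = -21 + 7*((5 + 16*P)*P) = -21 + 7*(P*(5 + 16*P)) = -21 + 7*P*(5 + 16*P))
(15 + (-3*h(-1, 6))*f(-1))*z(-2) - 42 = (15 - 3*(-1)*(-1))*(-21 + 7*(-2)*(5 + 16*(-2))) - 42 = (15 + 3*(-1))*(-21 + 7*(-2)*(5 - 32)) - 42 = (15 - 3)*(-21 + 7*(-2)*(-27)) - 42 = 12*(-21 + 378) - 42 = 12*357 - 42 = 4284 - 42 = 4242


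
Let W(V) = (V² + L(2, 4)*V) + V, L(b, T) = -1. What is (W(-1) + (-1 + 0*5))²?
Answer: 0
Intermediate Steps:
W(V) = V² (W(V) = (V² - V) + V = V²)
(W(-1) + (-1 + 0*5))² = ((-1)² + (-1 + 0*5))² = (1 + (-1 + 0))² = (1 - 1)² = 0² = 0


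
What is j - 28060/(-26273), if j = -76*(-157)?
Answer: 313517496/26273 ≈ 11933.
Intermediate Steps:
j = 11932
j - 28060/(-26273) = 11932 - 28060/(-26273) = 11932 - 28060*(-1)/26273 = 11932 - 1*(-28060/26273) = 11932 + 28060/26273 = 313517496/26273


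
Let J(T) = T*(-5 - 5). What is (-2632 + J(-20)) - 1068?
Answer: -3500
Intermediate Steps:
J(T) = -10*T (J(T) = T*(-10) = -10*T)
(-2632 + J(-20)) - 1068 = (-2632 - 10*(-20)) - 1068 = (-2632 + 200) - 1068 = -2432 - 1068 = -3500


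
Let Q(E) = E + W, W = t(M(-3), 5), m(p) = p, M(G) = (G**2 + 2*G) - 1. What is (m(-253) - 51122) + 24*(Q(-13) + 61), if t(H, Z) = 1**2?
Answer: -50199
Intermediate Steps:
M(G) = -1 + G**2 + 2*G
t(H, Z) = 1
W = 1
Q(E) = 1 + E (Q(E) = E + 1 = 1 + E)
(m(-253) - 51122) + 24*(Q(-13) + 61) = (-253 - 51122) + 24*((1 - 13) + 61) = -51375 + 24*(-12 + 61) = -51375 + 24*49 = -51375 + 1176 = -50199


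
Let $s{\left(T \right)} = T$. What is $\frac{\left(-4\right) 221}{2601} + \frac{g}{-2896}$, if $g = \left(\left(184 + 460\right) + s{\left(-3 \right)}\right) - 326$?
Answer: $- \frac{198787}{443088} \approx -0.44864$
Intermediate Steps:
$g = 315$ ($g = \left(\left(184 + 460\right) - 3\right) - 326 = \left(644 - 3\right) - 326 = 641 - 326 = 315$)
$\frac{\left(-4\right) 221}{2601} + \frac{g}{-2896} = \frac{\left(-4\right) 221}{2601} + \frac{315}{-2896} = \left(-884\right) \frac{1}{2601} + 315 \left(- \frac{1}{2896}\right) = - \frac{52}{153} - \frac{315}{2896} = - \frac{198787}{443088}$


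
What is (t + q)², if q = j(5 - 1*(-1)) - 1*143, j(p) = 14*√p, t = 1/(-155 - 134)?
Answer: 1806224280/83521 - 1157184*√6/289 ≈ 11818.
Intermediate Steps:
t = -1/289 (t = 1/(-289) = -1/289 ≈ -0.0034602)
q = -143 + 14*√6 (q = 14*√(5 - 1*(-1)) - 1*143 = 14*√(5 + 1) - 143 = 14*√6 - 143 = -143 + 14*√6 ≈ -108.71)
(t + q)² = (-1/289 + (-143 + 14*√6))² = (-41328/289 + 14*√6)²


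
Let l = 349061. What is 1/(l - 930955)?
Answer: -1/581894 ≈ -1.7185e-6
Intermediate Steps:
1/(l - 930955) = 1/(349061 - 930955) = 1/(-581894) = -1/581894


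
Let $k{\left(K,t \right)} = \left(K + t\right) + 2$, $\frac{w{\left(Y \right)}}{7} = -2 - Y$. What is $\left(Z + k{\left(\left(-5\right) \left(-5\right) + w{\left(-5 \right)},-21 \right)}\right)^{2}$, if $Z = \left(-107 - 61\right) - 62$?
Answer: $41209$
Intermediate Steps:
$w{\left(Y \right)} = -14 - 7 Y$ ($w{\left(Y \right)} = 7 \left(-2 - Y\right) = -14 - 7 Y$)
$k{\left(K,t \right)} = 2 + K + t$
$Z = -230$ ($Z = -168 - 62 = -230$)
$\left(Z + k{\left(\left(-5\right) \left(-5\right) + w{\left(-5 \right)},-21 \right)}\right)^{2} = \left(-230 - -27\right)^{2} = \left(-230 + \left(2 + \left(25 + \left(-14 + 35\right)\right) - 21\right)\right)^{2} = \left(-230 + \left(2 + \left(25 + 21\right) - 21\right)\right)^{2} = \left(-230 + \left(2 + 46 - 21\right)\right)^{2} = \left(-230 + 27\right)^{2} = \left(-203\right)^{2} = 41209$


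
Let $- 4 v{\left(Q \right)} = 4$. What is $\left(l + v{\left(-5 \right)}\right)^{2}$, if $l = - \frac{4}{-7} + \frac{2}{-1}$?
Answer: $\frac{289}{49} \approx 5.898$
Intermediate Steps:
$v{\left(Q \right)} = -1$ ($v{\left(Q \right)} = \left(- \frac{1}{4}\right) 4 = -1$)
$l = - \frac{10}{7}$ ($l = \left(-4\right) \left(- \frac{1}{7}\right) + 2 \left(-1\right) = \frac{4}{7} - 2 = - \frac{10}{7} \approx -1.4286$)
$\left(l + v{\left(-5 \right)}\right)^{2} = \left(- \frac{10}{7} - 1\right)^{2} = \left(- \frac{17}{7}\right)^{2} = \frac{289}{49}$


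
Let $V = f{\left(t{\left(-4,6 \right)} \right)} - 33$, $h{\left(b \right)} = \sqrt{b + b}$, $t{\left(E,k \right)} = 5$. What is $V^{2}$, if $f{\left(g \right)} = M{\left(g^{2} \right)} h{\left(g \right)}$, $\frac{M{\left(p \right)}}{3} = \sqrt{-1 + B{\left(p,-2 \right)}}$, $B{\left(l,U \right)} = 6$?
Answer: $1539 - 990 \sqrt{2} \approx 138.93$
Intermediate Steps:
$h{\left(b \right)} = \sqrt{2} \sqrt{b}$ ($h{\left(b \right)} = \sqrt{2 b} = \sqrt{2} \sqrt{b}$)
$M{\left(p \right)} = 3 \sqrt{5}$ ($M{\left(p \right)} = 3 \sqrt{-1 + 6} = 3 \sqrt{5}$)
$f{\left(g \right)} = 3 \sqrt{10} \sqrt{g}$ ($f{\left(g \right)} = 3 \sqrt{5} \sqrt{2} \sqrt{g} = 3 \sqrt{10} \sqrt{g}$)
$V = -33 + 15 \sqrt{2}$ ($V = 3 \sqrt{10} \sqrt{5} - 33 = 15 \sqrt{2} - 33 = -33 + 15 \sqrt{2} \approx -11.787$)
$V^{2} = \left(-33 + 15 \sqrt{2}\right)^{2}$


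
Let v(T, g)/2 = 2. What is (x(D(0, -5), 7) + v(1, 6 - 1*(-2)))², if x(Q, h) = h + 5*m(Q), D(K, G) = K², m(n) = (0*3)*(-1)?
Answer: 121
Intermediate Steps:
m(n) = 0 (m(n) = 0*(-1) = 0)
v(T, g) = 4 (v(T, g) = 2*2 = 4)
x(Q, h) = h (x(Q, h) = h + 5*0 = h + 0 = h)
(x(D(0, -5), 7) + v(1, 6 - 1*(-2)))² = (7 + 4)² = 11² = 121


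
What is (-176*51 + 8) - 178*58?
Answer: -19292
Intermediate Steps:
(-176*51 + 8) - 178*58 = (-8976 + 8) - 10324 = -8968 - 10324 = -19292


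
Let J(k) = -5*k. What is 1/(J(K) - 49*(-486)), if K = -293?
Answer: 1/25279 ≈ 3.9559e-5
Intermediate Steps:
1/(J(K) - 49*(-486)) = 1/(-5*(-293) - 49*(-486)) = 1/(1465 + 23814) = 1/25279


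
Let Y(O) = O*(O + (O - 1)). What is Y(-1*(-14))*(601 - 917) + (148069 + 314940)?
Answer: 343561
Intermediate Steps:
Y(O) = O*(-1 + 2*O) (Y(O) = O*(O + (-1 + O)) = O*(-1 + 2*O))
Y(-1*(-14))*(601 - 917) + (148069 + 314940) = ((-1*(-14))*(-1 + 2*(-1*(-14))))*(601 - 917) + (148069 + 314940) = (14*(-1 + 2*14))*(-316) + 463009 = (14*(-1 + 28))*(-316) + 463009 = (14*27)*(-316) + 463009 = 378*(-316) + 463009 = -119448 + 463009 = 343561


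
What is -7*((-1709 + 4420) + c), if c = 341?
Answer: -21364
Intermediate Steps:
-7*((-1709 + 4420) + c) = -7*((-1709 + 4420) + 341) = -7*(2711 + 341) = -7*3052 = -21364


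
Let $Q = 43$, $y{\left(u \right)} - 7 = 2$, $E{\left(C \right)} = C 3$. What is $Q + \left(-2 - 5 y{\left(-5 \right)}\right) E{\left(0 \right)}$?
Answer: $43$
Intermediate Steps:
$E{\left(C \right)} = 3 C$
$y{\left(u \right)} = 9$ ($y{\left(u \right)} = 7 + 2 = 9$)
$Q + \left(-2 - 5 y{\left(-5 \right)}\right) E{\left(0 \right)} = 43 + \left(-2 - 45\right) 3 \cdot 0 = 43 + \left(-2 - 45\right) 0 = 43 - 0 = 43 + 0 = 43$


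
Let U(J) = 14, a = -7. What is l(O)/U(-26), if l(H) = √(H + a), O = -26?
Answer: I*√33/14 ≈ 0.41033*I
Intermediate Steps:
l(H) = √(-7 + H) (l(H) = √(H - 7) = √(-7 + H))
l(O)/U(-26) = √(-7 - 26)/14 = √(-33)*(1/14) = (I*√33)*(1/14) = I*√33/14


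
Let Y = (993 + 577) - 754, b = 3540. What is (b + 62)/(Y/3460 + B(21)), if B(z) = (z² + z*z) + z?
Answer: 3115730/781299 ≈ 3.9879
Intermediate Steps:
B(z) = z + 2*z² (B(z) = (z² + z²) + z = 2*z² + z = z + 2*z²)
Y = 816 (Y = 1570 - 754 = 816)
(b + 62)/(Y/3460 + B(21)) = (3540 + 62)/(816/3460 + 21*(1 + 2*21)) = 3602/(816*(1/3460) + 21*(1 + 42)) = 3602/(204/865 + 21*43) = 3602/(204/865 + 903) = 3602/(781299/865) = 3602*(865/781299) = 3115730/781299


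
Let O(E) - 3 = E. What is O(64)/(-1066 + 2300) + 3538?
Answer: 4365959/1234 ≈ 3538.1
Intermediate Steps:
O(E) = 3 + E
O(64)/(-1066 + 2300) + 3538 = (3 + 64)/(-1066 + 2300) + 3538 = 67/1234 + 3538 = 4365959/1234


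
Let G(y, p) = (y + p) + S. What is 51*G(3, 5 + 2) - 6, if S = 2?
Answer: 606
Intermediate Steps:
G(y, p) = 2 + p + y (G(y, p) = (y + p) + 2 = (p + y) + 2 = 2 + p + y)
51*G(3, 5 + 2) - 6 = 51*(2 + (5 + 2) + 3) - 6 = 51*(2 + 7 + 3) - 6 = 51*12 - 6 = 612 - 6 = 606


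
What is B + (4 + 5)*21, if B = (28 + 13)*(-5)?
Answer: -16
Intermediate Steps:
B = -205 (B = 41*(-5) = -205)
B + (4 + 5)*21 = -205 + (4 + 5)*21 = -205 + 9*21 = -205 + 189 = -16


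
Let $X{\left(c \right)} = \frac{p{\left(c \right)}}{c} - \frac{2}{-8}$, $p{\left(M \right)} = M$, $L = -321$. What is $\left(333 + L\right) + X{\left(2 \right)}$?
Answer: $\frac{53}{4} \approx 13.25$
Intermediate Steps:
$X{\left(c \right)} = \frac{5}{4}$ ($X{\left(c \right)} = \frac{c}{c} - \frac{2}{-8} = 1 - - \frac{1}{4} = 1 + \frac{1}{4} = \frac{5}{4}$)
$\left(333 + L\right) + X{\left(2 \right)} = \left(333 - 321\right) + \frac{5}{4} = 12 + \frac{5}{4} = \frac{53}{4}$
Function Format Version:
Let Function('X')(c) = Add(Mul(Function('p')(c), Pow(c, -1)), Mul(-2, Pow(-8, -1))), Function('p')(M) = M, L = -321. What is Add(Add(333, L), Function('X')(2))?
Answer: Rational(53, 4) ≈ 13.250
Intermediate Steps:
Function('X')(c) = Rational(5, 4) (Function('X')(c) = Add(Mul(c, Pow(c, -1)), Mul(-2, Pow(-8, -1))) = Add(1, Mul(-2, Rational(-1, 8))) = Add(1, Rational(1, 4)) = Rational(5, 4))
Add(Add(333, L), Function('X')(2)) = Add(Add(333, -321), Rational(5, 4)) = Add(12, Rational(5, 4)) = Rational(53, 4)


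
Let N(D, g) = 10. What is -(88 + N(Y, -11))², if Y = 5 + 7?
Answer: -9604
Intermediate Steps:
Y = 12
-(88 + N(Y, -11))² = -(88 + 10)² = -1*98² = -1*9604 = -9604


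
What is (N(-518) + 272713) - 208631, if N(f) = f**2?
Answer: 332406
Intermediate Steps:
(N(-518) + 272713) - 208631 = ((-518)**2 + 272713) - 208631 = (268324 + 272713) - 208631 = 541037 - 208631 = 332406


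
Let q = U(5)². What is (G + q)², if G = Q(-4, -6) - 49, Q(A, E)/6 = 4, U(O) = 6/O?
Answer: 346921/625 ≈ 555.07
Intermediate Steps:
q = 36/25 (q = (6/5)² = 36/25 ≈ 1.4400)
Q(A, E) = 24 (Q(A, E) = 6*4 = 24)
G = -25 (G = 24 - 49 = -25)
(G + q)² = (-25 + 36/25)² = (-589/25)² = 346921/625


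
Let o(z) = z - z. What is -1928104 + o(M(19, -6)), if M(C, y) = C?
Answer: -1928104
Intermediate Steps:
o(z) = 0
-1928104 + o(M(19, -6)) = -1928104 + 0 = -1928104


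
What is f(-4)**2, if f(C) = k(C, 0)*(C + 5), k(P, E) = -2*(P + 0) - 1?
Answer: 49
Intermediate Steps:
k(P, E) = -1 - 2*P (k(P, E) = -2*P - 1 = -1 - 2*P)
f(C) = (-1 - 2*C)*(5 + C) (f(C) = (-1 - 2*C)*(C + 5) = (-1 - 2*C)*(5 + C))
f(-4)**2 = (-(1 + 2*(-4))*(5 - 4))**2 = (-1*(1 - 8)*1)**2 = (-1*(-7)*1)**2 = 7**2 = 49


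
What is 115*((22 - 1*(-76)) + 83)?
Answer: 20815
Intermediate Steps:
115*((22 - 1*(-76)) + 83) = 115*((22 + 76) + 83) = 115*(98 + 83) = 115*181 = 20815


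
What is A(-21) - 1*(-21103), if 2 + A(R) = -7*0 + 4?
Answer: 21105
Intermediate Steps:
A(R) = 2 (A(R) = -2 + (-7*0 + 4) = -2 + (0 + 4) = -2 + 4 = 2)
A(-21) - 1*(-21103) = 2 - 1*(-21103) = 2 + 21103 = 21105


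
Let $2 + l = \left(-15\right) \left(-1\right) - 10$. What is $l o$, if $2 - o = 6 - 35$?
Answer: $93$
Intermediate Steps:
$l = 3$ ($l = -2 - -5 = -2 + \left(15 - 10\right) = -2 + 5 = 3$)
$o = 31$ ($o = 2 - \left(6 - 35\right) = 2 - -29 = 2 + 29 = 31$)
$l o = 3 \cdot 31 = 93$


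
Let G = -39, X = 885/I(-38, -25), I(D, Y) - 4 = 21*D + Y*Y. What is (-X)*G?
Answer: -2655/13 ≈ -204.23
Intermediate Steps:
I(D, Y) = 4 + Y**2 + 21*D (I(D, Y) = 4 + (21*D + Y*Y) = 4 + (21*D + Y**2) = 4 + (Y**2 + 21*D) = 4 + Y**2 + 21*D)
X = -885/169 (X = 885/(4 + (-25)**2 + 21*(-38)) = 885/(4 + 625 - 798) = 885/(-169) = 885*(-1/169) = -885/169 ≈ -5.2367)
(-X)*G = -1*(-885/169)*(-39) = (885/169)*(-39) = -2655/13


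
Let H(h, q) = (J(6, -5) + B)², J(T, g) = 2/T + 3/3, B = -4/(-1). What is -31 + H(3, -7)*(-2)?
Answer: -791/9 ≈ -87.889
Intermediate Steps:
B = 4 (B = -4*(-1) = 4)
J(T, g) = 1 + 2/T (J(T, g) = 2/T + 3*(⅓) = 2/T + 1 = 1 + 2/T)
H(h, q) = 256/9 (H(h, q) = ((2 + 6)/6 + 4)² = ((⅙)*8 + 4)² = (4/3 + 4)² = (16/3)² = 256/9)
-31 + H(3, -7)*(-2) = -31 + (256/9)*(-2) = -31 - 512/9 = -791/9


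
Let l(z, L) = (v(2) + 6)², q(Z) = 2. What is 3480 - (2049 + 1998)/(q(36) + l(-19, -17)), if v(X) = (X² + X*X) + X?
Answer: 297931/86 ≈ 3464.3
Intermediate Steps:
v(X) = X + 2*X² (v(X) = (X² + X²) + X = 2*X² + X = X + 2*X²)
l(z, L) = 256 (l(z, L) = (2*(1 + 2*2) + 6)² = (2*(1 + 4) + 6)² = (2*5 + 6)² = (10 + 6)² = 16² = 256)
3480 - (2049 + 1998)/(q(36) + l(-19, -17)) = 3480 - (2049 + 1998)/(2 + 256) = 3480 - 4047/258 = 3480 - 1*1349/86 = 3480 - 1349/86 = 297931/86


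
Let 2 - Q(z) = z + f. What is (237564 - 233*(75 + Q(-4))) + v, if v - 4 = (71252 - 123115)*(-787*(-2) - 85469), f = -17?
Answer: 4351261119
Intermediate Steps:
v = 4351046389 (v = 4 + (71252 - 123115)*(-787*(-2) - 85469) = 4 - 51863*(1574 - 85469) = 4 - 51863*(-83895) = 4 + 4351046385 = 4351046389)
Q(z) = 19 - z (Q(z) = 2 - (z - 17) = 2 - (-17 + z) = 2 + (17 - z) = 19 - z)
(237564 - 233*(75 + Q(-4))) + v = (237564 - 233*(75 + (19 - 1*(-4)))) + 4351046389 = (237564 - 233*(75 + (19 + 4))) + 4351046389 = (237564 - 233*(75 + 23)) + 4351046389 = (237564 - 233*98) + 4351046389 = (237564 - 22834) + 4351046389 = 214730 + 4351046389 = 4351261119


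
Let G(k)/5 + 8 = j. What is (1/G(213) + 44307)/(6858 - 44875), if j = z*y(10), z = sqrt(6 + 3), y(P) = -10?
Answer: -8418329/7223230 ≈ -1.1655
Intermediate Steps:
z = 3 (z = sqrt(9) = 3)
j = -30 (j = 3*(-10) = -30)
G(k) = -190 (G(k) = -40 + 5*(-30) = -40 - 150 = -190)
(1/G(213) + 44307)/(6858 - 44875) = (1/(-190) + 44307)/(6858 - 44875) = (-1/190 + 44307)/(-38017) = (8418329/190)*(-1/38017) = -8418329/7223230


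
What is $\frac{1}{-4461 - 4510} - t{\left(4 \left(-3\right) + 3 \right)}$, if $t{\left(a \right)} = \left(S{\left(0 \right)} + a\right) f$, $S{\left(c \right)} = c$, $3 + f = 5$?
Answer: $\frac{161477}{8971} \approx 18.0$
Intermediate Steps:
$f = 2$ ($f = -3 + 5 = 2$)
$t{\left(a \right)} = 2 a$ ($t{\left(a \right)} = \left(0 + a\right) 2 = a 2 = 2 a$)
$\frac{1}{-4461 - 4510} - t{\left(4 \left(-3\right) + 3 \right)} = \frac{1}{-4461 - 4510} - 2 \left(4 \left(-3\right) + 3\right) = \frac{1}{-8971} - 2 \left(-12 + 3\right) = - \frac{1}{8971} - 2 \left(-9\right) = - \frac{1}{8971} - -18 = - \frac{1}{8971} + 18 = \frac{161477}{8971}$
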